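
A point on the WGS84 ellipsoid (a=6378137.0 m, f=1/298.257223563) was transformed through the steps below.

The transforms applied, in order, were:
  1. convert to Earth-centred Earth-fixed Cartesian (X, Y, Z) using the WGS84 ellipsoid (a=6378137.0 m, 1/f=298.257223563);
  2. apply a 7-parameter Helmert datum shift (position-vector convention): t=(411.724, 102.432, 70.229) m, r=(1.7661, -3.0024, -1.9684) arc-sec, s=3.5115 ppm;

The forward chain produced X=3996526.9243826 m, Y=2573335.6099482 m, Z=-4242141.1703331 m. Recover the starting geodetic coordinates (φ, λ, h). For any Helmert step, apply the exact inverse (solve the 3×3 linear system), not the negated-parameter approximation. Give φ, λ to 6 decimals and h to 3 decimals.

φ=-41.942483°, λ=32.779431°, h=2128.481 m

start: X=3996526.9244, Y=2573335.6099, Z=-4242141.1703 m
→ Helmert⁻¹: X=3996014.8608, Y=2573225.9527, Z=-4242276.7018
→ geod (Bowring, a=6378137.000): φ=-41.94248300°, λ=32.77943100°, h=2128.4810 m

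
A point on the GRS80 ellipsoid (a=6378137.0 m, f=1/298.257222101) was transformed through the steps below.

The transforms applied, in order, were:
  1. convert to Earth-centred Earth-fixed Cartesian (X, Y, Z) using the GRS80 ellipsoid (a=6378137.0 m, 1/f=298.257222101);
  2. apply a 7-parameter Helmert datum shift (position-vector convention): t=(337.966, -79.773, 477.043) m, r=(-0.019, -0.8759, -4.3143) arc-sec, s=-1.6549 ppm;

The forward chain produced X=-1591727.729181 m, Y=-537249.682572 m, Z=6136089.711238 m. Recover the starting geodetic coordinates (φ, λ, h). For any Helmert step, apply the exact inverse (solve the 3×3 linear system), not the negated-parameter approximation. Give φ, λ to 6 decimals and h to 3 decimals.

start: X=-1591727.7292, Y=-537249.6826, Z=6136089.7112 m
→ Helmert⁻¹: X=-1592031.0387, Y=-537204.6631, Z=6135629.5331
→ geod (Bowring, a=6378137.000): φ=74.78288900°, λ=-161.35388000°, h=3295.7930 m

φ=74.782889°, λ=-161.353880°, h=3295.793 m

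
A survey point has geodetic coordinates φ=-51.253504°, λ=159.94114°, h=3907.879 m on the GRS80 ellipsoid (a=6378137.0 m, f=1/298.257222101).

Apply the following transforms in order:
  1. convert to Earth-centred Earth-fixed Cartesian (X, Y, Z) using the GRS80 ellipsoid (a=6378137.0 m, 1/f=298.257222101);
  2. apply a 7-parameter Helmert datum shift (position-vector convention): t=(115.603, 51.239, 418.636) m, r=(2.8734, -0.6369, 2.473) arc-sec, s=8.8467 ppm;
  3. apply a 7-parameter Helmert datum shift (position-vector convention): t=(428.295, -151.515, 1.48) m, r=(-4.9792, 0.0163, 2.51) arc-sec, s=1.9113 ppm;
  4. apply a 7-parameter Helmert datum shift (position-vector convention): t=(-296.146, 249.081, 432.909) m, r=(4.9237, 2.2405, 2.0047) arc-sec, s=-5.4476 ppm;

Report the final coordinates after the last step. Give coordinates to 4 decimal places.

X=-3759587.7025 m, Y=1372901.9298 m, Z=-4953417.3431 m

start: φ=-51.253504°, λ=159.941140°, h=3907.879 m
→ ECEF (a=6378137.000, f=1/298.257222101): X=-3759730.0760, Y=1372805.5133, Z=-4954292.3262
→ Helmert 7p (PV): X=-3759648.8956, Y=1372892.8366, Z=-4953910.0044
→ Helmert 7p (PV): X=-3759244.8845, Y=1372578.6082, Z=-4953950.8372
→ Helmert 7p (PV): X=-3759587.7025, Y=1372901.9298, Z=-4953417.3431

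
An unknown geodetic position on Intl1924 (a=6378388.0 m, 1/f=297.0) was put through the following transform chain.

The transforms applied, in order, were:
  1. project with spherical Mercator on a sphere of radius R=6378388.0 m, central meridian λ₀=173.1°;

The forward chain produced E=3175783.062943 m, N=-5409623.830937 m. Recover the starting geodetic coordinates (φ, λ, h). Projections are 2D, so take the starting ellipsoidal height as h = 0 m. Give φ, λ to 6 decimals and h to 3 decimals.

φ=-43.636825°, λ=-158.372578°, h=0.000 m

start: E=3175783.0629, N=-5409623.8309 m
→ merc⁻¹: φ=-43.63682500°, λ=-158.37257800°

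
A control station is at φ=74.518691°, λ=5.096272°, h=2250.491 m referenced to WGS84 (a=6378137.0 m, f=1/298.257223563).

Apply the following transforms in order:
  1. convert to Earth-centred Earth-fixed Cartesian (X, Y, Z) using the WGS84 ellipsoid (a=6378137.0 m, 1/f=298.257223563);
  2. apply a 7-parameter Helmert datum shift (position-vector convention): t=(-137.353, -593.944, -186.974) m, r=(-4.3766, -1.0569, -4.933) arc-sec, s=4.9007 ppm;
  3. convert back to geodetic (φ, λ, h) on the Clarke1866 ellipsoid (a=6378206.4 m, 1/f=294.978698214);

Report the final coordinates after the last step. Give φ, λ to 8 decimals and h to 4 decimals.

start: φ=74.518691°, λ=5.096272°, h=2250.491 m
→ ECEF (a=6378137.000, f=1/298.257223563): X=1701642.3587, Y=151755.9345, Z=6126812.5119
→ Helmert 7p (PV): X=1701485.5804, Y=151252.0393, Z=6126661.0628
→ geod (Bowring, a=6378206.400): φ=74.52116192°, λ=5.07990443°, h=2202.4411 m

φ=74.52116192°, λ=5.07990443°, h=2202.4411 m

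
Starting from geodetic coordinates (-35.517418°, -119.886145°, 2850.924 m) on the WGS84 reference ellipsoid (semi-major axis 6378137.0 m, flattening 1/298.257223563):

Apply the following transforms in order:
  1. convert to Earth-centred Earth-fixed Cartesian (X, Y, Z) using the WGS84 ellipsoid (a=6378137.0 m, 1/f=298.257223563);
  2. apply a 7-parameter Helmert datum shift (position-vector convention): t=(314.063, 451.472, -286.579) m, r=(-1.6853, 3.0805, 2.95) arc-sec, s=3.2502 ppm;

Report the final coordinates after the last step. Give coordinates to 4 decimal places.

start: φ=-35.517418°, λ=-119.886145°, h=2850.924 m
→ ECEF (a=6378137.000, f=1/298.257223563): X=-2590851.3839, Y=-4508150.9692, Z=-3686397.3526
→ Helmert 7p (PV): X=-2590536.3213, Y=-4507781.3241, Z=-3686620.3852

X=-2590536.3213 m, Y=-4507781.3241 m, Z=-3686620.3852 m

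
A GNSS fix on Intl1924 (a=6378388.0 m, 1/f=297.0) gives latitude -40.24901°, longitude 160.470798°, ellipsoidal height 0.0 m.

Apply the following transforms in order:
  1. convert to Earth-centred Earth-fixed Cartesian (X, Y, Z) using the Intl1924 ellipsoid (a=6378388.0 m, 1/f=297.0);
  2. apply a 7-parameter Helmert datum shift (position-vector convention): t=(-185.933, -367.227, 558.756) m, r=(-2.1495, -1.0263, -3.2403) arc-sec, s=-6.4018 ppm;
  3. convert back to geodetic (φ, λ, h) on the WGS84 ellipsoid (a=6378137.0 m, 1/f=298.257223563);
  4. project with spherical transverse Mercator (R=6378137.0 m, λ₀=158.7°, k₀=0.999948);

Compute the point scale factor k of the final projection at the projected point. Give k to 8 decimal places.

1.00022762

start: φ=-40.249010°, λ=160.470798°, h=0.000 m
→ ECEF (a=6378388.000, f=1/297.0): X=-4594650.6633, Y=1629687.0272, Z=-4099196.3372
→ Helmert 7p (PV): X=-4594761.1850, Y=1629338.8284, Z=-4098651.1831
→ geod (Bowring, a=6378137.000): φ=-40.24452272°, λ=160.47508908°, h=-148.6062 m
→ into tm (λ₀=158.7°): φ=-40.24452272°, λ−λ₀=1.77508908°
scale k = 1.00022762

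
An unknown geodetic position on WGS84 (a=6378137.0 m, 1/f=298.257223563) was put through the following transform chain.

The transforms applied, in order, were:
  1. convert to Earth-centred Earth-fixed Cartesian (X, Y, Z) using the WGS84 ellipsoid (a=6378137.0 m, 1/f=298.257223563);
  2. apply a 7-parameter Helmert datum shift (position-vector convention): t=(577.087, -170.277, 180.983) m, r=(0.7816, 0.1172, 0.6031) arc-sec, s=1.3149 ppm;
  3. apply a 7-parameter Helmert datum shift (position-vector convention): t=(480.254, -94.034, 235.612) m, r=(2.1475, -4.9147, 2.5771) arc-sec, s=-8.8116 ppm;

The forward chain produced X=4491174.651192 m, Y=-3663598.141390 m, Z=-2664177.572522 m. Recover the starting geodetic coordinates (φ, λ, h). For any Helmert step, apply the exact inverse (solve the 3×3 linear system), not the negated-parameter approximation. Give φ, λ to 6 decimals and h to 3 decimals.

φ=-24.840509°, λ=-39.211395°, h=3842.696 m

start: X=4491174.6512, Y=-3663598.1414, Z=-2664177.5725 m
→ Helmert⁻¹: X=4490624.7064, Y=-3663620.2366, Z=-2664505.5179
→ Helmert⁻¹: X=4490032.5179, Y=-3663468.3683, Z=-2664666.5639
→ geod (Bowring, a=6378137.000): φ=-24.84050900°, λ=-39.21139500°, h=3842.6960 m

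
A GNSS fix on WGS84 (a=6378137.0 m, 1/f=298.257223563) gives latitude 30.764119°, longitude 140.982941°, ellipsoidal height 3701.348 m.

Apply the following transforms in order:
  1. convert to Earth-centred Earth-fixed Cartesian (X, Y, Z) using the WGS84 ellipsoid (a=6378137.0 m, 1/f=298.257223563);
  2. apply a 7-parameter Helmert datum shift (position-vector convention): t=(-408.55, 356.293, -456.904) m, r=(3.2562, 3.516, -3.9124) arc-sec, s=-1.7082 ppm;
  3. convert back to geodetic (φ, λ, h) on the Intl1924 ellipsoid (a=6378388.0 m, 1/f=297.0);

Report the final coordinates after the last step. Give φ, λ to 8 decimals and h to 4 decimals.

φ=30.76013757°, λ=140.98170147°, h=3695.5446 m

start: φ=30.764119°, λ=140.982941°, h=3701.348 m
→ ECEF (a=6378137.000, f=1/298.257223563): X=-4264410.4600, Y=3455354.2604, Z=3245342.8822
→ Helmert 7p (PV): X=-4264690.8649, Y=3455734.3050, Z=3245007.6736
→ geod (Bowring, a=6378388.000): φ=30.76013757°, λ=140.98170147°, h=3695.5446 m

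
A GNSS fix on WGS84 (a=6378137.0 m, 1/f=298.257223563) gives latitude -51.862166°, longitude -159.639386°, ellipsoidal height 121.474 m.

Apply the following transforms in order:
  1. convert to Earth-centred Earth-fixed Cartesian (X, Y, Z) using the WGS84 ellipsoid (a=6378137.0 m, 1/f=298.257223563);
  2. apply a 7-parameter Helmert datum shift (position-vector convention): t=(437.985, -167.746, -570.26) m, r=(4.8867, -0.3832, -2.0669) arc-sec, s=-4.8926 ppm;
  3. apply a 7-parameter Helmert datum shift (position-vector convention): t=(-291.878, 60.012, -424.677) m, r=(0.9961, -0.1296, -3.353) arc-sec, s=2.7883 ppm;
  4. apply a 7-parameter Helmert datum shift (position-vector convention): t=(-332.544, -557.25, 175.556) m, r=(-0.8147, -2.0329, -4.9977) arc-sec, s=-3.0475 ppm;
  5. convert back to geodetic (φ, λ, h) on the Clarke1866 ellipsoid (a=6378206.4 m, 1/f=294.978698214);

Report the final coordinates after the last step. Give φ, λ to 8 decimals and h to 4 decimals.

φ=-51.86707268°, λ=-159.63553014°, h=1062.0007 m

start: φ=-51.862166°, λ=-159.639386°, h=121.474 m
→ ECEF (a=6378137.000, f=1/298.257223563): X=-3700499.3088, Y=-1373308.4933, Z=-4993442.4265
→ Helmert 7p (PV): X=-3700047.7033, Y=-1373314.1382, Z=-4994027.6657
→ Helmert 7p (PV): X=-3700369.0847, Y=-1373173.6906, Z=-4994475.2245
→ Helmert 7p (PV): X=-3700674.3988, Y=-1373656.8249, Z=-4994315.4940
→ geod (Bowring, a=6378206.400): φ=-51.86707268°, λ=-159.63553014°, h=1062.0007 m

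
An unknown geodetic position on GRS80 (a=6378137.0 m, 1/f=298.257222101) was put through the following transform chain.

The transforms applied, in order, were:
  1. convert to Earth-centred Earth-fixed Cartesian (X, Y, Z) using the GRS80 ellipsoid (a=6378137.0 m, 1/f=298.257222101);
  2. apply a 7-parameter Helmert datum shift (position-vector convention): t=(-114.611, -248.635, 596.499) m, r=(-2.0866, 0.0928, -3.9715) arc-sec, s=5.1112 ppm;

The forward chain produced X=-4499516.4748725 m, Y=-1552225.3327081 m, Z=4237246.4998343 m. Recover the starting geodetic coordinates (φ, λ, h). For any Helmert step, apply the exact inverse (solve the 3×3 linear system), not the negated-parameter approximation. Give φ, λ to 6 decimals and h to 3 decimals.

start: X=-4499516.4749, Y=-1552225.3327, Z=4237246.4998 m
→ Helmert⁻¹: X=-4499350.8880, Y=-1552098.2555, Z=4236610.6211
→ geod (Bowring, a=6378137.000): φ=41.86438300°, λ=-160.96758900°, h=3315.8190 m

φ=41.864383°, λ=-160.967589°, h=3315.819 m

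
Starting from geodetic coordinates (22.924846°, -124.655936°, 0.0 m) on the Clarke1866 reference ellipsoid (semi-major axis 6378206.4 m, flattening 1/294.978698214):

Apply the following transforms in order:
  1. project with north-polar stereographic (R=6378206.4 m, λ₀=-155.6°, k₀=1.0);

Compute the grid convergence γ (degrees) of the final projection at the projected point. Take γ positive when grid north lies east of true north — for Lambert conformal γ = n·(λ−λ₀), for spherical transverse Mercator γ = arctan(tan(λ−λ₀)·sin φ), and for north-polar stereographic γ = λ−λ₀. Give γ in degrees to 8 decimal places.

start: φ=22.924846°, λ=-124.655936°, h=0.000 m
→ into stereo (λ₀=-155.6°): φ=22.92484600°, λ−λ₀=30.94406400°
convergence γ = 30.94406400°

30.94406400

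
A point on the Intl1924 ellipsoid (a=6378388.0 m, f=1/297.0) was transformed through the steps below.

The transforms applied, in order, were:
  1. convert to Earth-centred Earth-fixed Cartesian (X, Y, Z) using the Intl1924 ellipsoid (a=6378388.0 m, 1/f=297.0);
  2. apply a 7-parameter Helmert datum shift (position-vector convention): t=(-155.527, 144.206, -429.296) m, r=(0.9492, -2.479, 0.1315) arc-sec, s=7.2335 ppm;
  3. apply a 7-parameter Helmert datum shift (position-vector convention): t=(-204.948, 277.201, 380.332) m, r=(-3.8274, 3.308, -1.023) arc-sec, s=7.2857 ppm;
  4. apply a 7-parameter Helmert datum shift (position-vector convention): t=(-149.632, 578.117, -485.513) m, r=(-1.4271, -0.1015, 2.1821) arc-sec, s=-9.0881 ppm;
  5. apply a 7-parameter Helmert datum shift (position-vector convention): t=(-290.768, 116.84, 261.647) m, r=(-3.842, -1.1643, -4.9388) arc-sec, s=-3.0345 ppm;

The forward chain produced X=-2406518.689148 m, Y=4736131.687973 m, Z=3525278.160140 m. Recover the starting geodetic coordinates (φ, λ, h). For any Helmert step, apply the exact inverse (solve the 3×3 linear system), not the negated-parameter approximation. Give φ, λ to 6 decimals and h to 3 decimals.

start: X=-2406518.6891, Y=4736131.6880, Z=3525278.1601 m
→ Helmert⁻¹: X=-2406328.7211, Y=4735905.9414, Z=3525129.0064
→ Helmert⁻¹: X=-2406149.1258, Y=4735371.9215, Z=3525680.5078
→ Helmert⁻¹: X=-2406006.6707, Y=4734982.8743, Z=3525323.7662
→ Helmert⁻¹: X=-2405788.3483, Y=4734822.1777, Z=3525734.6840
→ geod (Bowring, a=6378388.000): φ=33.75680500°, λ=116.93536600°, h=2933.0690 m

φ=33.756805°, λ=116.935366°, h=2933.069 m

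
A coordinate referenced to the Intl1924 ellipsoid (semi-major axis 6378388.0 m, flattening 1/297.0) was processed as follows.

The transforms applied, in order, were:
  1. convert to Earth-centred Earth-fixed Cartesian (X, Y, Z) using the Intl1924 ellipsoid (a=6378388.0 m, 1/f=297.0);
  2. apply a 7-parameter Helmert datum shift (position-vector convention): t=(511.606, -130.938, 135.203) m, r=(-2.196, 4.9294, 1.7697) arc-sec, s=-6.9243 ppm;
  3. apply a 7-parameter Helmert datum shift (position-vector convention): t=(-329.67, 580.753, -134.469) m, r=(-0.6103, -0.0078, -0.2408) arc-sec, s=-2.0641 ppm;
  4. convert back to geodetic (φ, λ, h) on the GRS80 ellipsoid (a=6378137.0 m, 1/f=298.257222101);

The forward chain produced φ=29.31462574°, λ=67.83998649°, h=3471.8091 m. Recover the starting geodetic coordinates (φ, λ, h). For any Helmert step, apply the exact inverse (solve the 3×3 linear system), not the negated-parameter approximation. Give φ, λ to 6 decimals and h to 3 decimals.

start: φ=29.314626°, λ=67.839986°, h=3471.809 m
→ ECEF (a=6378137.000, f=1/298.257222101): X=2100549.2816, Y=5157524.9532, Z=3106054.7091
→ Helmert⁻¹: X=2100877.3851, Y=5156948.1066, Z=3106210.7686
→ Helmert⁻¹: X=2100350.3358, Y=5157063.6633, Z=3106202.1729
→ geod (Bowring, a=6378388.000): φ=29.31870500°, λ=67.84009200°, h=2876.9300 m

φ=29.318705°, λ=67.840092°, h=2876.930 m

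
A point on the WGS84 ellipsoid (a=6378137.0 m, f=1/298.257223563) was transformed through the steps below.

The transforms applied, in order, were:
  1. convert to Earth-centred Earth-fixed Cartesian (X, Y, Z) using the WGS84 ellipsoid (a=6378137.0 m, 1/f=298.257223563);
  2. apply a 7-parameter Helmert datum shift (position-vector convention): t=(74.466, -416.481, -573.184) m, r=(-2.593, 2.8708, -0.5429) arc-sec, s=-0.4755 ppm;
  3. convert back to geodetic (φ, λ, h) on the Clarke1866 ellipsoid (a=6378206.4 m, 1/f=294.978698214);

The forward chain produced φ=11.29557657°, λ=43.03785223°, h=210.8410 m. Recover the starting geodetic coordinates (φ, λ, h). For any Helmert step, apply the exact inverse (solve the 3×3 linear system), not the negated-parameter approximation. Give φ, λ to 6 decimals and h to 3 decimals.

φ=11.300508°, λ=43.041260°, h=611.984 m

start: φ=11.295577°, λ=43.037852°, h=210.841 m
→ ECEF (a=6378206.400, f=1/294.978698214): X=4572293.8423, Y=4269383.8616, Z=1241048.4165
→ Helmert⁻¹: X=4572193.0295, Y=4269798.7969, Z=1241739.5034
→ geod (Bowring, a=6378137.000): φ=11.30050800°, λ=43.04126000°, h=611.9840 m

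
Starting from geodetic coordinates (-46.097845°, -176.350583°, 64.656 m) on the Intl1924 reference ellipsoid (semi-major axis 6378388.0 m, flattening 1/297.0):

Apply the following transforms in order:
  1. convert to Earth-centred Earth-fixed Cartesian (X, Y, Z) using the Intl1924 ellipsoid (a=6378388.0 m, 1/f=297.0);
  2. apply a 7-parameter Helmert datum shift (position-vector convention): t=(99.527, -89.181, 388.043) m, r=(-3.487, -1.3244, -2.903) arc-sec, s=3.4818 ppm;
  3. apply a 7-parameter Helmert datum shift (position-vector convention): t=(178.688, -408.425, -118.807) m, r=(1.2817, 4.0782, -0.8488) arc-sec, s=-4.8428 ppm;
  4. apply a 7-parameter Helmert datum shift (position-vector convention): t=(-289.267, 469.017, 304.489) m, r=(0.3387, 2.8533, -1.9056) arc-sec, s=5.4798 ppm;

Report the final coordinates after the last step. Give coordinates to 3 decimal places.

X=-4421918.826 m, Y=-281972.288 m, Z=-4572248.109 m

start: φ=-46.097845°, λ=-176.350583°, h=64.656 m
→ ECEF (a=6378388.000, f=1/297.0): X=-4421757.5232, Y=-282022.4264, Z=-4572925.7461
→ Helmert 7p (PV): X=-4421647.9989, Y=-282127.6644, Z=-4572577.2490
→ Helmert 7p (PV): X=-4421539.4658, Y=-282488.1145, Z=-4572588.2421
→ Helmert 7p (PV): X=-4421918.8255, Y=-281972.2878, Z=-4572248.1095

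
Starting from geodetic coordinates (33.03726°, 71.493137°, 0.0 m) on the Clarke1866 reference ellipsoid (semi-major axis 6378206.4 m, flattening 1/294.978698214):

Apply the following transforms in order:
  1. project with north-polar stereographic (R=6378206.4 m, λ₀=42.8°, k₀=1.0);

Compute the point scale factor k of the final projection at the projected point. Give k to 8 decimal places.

start: φ=33.037260°, λ=71.493137°, h=0.000 m
→ into stereo (λ₀=42.8°): φ=33.03726000°, λ−λ₀=28.69313700°
scale k = 1.29434397

1.29434397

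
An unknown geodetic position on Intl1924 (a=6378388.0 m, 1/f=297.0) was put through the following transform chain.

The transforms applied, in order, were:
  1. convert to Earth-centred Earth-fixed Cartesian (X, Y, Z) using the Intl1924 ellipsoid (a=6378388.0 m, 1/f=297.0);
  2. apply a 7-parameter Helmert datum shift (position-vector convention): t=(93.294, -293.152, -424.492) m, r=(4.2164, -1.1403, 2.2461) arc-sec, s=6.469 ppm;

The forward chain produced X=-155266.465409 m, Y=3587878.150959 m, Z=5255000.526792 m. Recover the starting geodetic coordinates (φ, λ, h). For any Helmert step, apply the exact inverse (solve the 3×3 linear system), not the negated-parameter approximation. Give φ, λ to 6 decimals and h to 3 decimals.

start: X=-155266.4654, Y=3587878.1510, Z=5255000.5268 m
→ Helmert⁻¹: X=-155290.6273, Y=3588257.2098, Z=5255318.5301
→ geod (Bowring, a=6378388.000): φ=55.83009500°, λ=92.47806900°, h=1655.4880 m

φ=55.830095°, λ=92.478069°, h=1655.488 m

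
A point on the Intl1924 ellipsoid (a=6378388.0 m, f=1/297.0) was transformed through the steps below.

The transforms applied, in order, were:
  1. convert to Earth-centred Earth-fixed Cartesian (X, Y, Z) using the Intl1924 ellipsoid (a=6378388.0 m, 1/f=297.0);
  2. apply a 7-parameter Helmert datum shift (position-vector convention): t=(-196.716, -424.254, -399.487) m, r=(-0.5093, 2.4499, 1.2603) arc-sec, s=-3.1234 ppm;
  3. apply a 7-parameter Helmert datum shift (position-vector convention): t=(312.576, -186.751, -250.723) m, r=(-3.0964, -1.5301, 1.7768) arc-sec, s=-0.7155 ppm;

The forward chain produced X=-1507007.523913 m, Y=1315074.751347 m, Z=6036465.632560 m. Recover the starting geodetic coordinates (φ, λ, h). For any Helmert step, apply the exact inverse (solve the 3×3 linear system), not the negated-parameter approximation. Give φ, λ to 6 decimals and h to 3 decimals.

start: X=-1507007.5239, Y=1315074.7513, Z=6036465.6326 m
→ Helmert⁻¹: X=-1507265.0677, Y=1315184.8049, Z=6036751.5992
→ Helmert⁻¹: X=-1507136.7264, Y=1315607.4702, Z=6037155.2902
→ geod (Bowring, a=6378388.000): φ=71.78109000°, λ=138.88169200°, h=967.1150 m

φ=71.781090°, λ=138.881692°, h=967.115 m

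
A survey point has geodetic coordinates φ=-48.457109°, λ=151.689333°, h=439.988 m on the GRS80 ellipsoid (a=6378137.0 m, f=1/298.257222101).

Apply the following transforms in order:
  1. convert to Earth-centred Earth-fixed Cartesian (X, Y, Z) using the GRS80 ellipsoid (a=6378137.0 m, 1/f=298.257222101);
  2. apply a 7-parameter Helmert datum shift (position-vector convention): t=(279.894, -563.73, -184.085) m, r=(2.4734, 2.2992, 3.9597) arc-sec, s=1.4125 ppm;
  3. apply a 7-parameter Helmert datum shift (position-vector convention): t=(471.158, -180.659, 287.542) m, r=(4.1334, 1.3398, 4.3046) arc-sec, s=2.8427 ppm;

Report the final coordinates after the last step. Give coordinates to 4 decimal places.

X=-3730607.5698 m, Y=2009195.5654 m, Z=-4750851.8276 m

start: φ=-48.457109°, λ=151.689333°, h=439.988 m
→ ECEF (a=6378137.000, f=1/298.257222101): X=-3731178.4055, Y=2009928.7123, Z=-4751065.2613
→ Helmert 7p (PV): X=-3730995.3262, Y=2009353.1651, Z=-4751190.3644
→ Helmert 7p (PV): X=-3730607.5698, Y=2009195.5654, Z=-4750851.8276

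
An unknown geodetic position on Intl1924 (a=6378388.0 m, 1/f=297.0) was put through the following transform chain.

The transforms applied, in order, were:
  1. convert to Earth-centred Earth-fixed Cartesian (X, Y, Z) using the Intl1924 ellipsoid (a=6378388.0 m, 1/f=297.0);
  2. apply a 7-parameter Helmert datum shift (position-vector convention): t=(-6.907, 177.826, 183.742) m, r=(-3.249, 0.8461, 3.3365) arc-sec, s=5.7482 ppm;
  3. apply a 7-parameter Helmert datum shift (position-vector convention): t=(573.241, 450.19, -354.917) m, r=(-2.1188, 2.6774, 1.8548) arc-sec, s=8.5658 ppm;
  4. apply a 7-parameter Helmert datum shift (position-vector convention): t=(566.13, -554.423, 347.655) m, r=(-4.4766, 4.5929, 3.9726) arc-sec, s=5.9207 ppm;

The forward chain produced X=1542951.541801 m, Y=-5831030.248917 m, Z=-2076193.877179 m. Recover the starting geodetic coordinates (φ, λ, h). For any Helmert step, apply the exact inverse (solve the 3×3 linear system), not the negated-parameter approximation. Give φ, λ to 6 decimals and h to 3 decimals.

start: X=1542951.5418, Y=-5831030.2489, Z=-2076193.8772 m
→ Helmert⁻¹: X=1542310.2277, Y=-5830425.9408, Z=-2076621.4338
→ Helmert⁻¹: X=1541698.2990, Y=-5830818.7204, Z=-2076288.6157
→ Helmert⁻¹: X=1541610.5417, Y=-5830955.2568, Z=-2076545.9449
→ geod (Bowring, a=6378388.000): φ=-19.11754800°, λ=-75.19076300°, h=2663.4580 m

φ=-19.117548°, λ=-75.190763°, h=2663.458 m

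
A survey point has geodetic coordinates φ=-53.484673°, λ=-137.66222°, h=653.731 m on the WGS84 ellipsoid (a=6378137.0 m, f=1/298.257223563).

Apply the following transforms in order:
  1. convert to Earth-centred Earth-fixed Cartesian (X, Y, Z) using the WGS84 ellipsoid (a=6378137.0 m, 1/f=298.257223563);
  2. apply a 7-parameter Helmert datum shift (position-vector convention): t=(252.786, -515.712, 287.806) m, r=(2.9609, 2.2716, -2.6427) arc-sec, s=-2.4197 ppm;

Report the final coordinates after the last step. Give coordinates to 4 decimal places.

X=-2811589.3310 m, Y=-2562296.0352 m, Z=-5103053.6667 m

start: φ=-53.484673°, λ=-137.662220°, h=653.731 m
→ ECEF (a=6378137.000, f=1/298.257223563): X=-2811759.8940, Y=-2561895.8045, Z=-5103348.0116
→ Helmert 7p (PV): X=-2811589.3310, Y=-2562296.0352, Z=-5103053.6667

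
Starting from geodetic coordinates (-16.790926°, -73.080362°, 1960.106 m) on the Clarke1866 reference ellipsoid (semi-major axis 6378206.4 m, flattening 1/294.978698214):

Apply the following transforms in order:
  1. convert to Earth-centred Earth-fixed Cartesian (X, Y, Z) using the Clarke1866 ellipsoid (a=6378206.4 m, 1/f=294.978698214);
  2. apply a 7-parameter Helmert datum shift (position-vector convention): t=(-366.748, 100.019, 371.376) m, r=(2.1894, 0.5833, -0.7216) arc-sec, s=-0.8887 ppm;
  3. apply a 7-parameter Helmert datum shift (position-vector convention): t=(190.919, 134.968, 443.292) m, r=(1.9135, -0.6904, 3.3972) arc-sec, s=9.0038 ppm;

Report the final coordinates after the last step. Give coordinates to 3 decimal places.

start: φ=-16.790926°, λ=-73.080362°, h=1960.106 m
→ ECEF (a=6378206.400, f=1/294.978698214): X=1778157.6912, Y=-5845402.3568, Z=-1831149.2339
→ Helmert 7p (PV): X=1777763.7350, Y=-5845283.9270, Z=-1830843.3051
→ Helmert 7p (PV): X=1778073.0620, Y=-5845155.3238, Z=-1830464.7738

X=1778073.062 m, Y=-5845155.324 m, Z=-1830464.774 m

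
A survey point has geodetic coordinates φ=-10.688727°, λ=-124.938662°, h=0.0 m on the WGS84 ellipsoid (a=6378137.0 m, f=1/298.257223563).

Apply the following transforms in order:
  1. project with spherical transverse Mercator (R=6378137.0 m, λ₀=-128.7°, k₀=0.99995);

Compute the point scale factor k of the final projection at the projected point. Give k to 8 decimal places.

start: φ=-10.688727°, λ=-124.938662°, h=0.000 m
→ into tm (λ₀=-128.7°): φ=-10.68872700°, λ−λ₀=3.76133800°
scale k = 1.00203409

1.00203409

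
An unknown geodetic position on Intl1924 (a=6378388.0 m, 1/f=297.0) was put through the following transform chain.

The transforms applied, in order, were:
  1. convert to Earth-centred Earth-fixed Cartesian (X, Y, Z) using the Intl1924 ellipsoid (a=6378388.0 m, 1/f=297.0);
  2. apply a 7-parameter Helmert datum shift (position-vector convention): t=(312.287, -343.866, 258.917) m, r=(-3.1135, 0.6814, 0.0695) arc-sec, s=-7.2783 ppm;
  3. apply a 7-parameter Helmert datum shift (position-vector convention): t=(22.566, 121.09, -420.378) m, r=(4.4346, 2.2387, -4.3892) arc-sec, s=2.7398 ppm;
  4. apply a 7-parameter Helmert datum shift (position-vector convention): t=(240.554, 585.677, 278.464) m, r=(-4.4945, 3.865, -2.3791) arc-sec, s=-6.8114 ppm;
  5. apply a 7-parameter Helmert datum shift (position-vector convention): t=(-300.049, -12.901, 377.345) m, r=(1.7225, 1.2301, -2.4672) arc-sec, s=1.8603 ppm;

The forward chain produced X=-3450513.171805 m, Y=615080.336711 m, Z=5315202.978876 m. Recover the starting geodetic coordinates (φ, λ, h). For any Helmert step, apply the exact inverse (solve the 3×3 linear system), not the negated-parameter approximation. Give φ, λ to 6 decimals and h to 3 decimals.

start: X=-3450513.1718, Y=615080.3367, Z=5315202.9789 m
→ Helmert⁻¹: X=-3450245.7575, Y=615095.2073, Z=5314790.0339
→ Helmert⁻¹: X=-3450616.4837, Y=614358.1133, Z=5314496.4984
→ Helmert⁻¹: X=-3450700.3520, Y=614276.1783, Z=5314851.6557
→ Helmert⁻¹: X=-3451055.1066, Y=614545.4580, Z=5314629.2960
→ geod (Bowring, a=6378388.000): φ=56.76984800°, λ=169.90291400°, h=3132.7080 m

φ=56.769848°, λ=169.902914°, h=3132.708 m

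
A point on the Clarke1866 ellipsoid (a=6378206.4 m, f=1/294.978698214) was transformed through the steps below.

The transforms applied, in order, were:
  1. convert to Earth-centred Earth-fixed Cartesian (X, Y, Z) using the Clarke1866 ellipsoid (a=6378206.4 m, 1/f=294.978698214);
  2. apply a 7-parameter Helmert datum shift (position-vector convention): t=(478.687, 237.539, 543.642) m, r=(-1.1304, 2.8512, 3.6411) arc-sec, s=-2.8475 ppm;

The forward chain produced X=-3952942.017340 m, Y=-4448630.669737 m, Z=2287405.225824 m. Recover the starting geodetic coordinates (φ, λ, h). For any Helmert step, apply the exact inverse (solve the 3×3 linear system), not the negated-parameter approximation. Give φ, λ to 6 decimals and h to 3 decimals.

start: X=-3952942.0173, Y=-4448630.6697, Z=2287405.2258 m
→ Helmert⁻¹: X=-3953542.1051, Y=-4448823.6192, Z=2286789.0648
→ geod (Bowring, a=6378206.400): φ=21.14865600°, λ=-131.62657600°, h=474.1530 m

φ=21.148656°, λ=-131.626576°, h=474.153 m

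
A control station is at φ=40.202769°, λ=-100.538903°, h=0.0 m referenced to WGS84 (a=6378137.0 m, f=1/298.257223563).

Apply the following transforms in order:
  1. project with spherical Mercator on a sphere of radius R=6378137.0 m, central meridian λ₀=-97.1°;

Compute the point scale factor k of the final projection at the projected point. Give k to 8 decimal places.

1.30930354

start: φ=40.202769°, λ=-100.538903°, h=0.000 m
→ into merc (λ₀=-97.1°): φ=40.20276900°, λ−λ₀=-3.43890300°
scale k = 1.30930354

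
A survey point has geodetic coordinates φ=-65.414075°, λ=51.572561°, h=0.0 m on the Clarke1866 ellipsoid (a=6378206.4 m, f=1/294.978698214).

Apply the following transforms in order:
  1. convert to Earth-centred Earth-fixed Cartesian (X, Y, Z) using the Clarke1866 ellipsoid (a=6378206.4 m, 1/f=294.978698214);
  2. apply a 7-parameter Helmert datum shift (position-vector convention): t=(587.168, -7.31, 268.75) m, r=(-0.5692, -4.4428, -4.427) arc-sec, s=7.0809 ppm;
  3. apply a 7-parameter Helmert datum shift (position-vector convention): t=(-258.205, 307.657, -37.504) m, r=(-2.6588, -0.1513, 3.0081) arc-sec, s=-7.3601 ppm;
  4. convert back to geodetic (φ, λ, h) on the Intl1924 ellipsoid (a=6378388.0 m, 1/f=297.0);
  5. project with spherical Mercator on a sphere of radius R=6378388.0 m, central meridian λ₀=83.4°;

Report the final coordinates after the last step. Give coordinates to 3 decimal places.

E=-3543744.017 m, N=-9717196.875 m

start: φ=-65.414075°, λ=51.572561°, h=0.000 m
→ ECEF (a=6378206.400, f=1/294.978698214): X=1653970.8196, Y=2084740.0897, Z=-5776878.9938
→ Helmert 7p (PV): X=1654738.8745, Y=2084696.1008, Z=-5776621.2767
→ Helmert 7p (PV): X=1654442.3254, Y=2084938.0849, Z=-5776641.9224
→ geod (Bowring, a=6378388.000): φ=-65.40853850°, λ=51.56725859°, h=-331.7903 m
→ merc (R=6378388.0, λ₀=83.4°): E=-3543744.0167, N=-9717196.8751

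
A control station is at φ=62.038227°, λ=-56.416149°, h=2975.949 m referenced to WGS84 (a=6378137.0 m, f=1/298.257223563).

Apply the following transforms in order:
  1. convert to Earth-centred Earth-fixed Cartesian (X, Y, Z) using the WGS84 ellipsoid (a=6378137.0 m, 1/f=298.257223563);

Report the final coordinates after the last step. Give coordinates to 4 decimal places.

X=1659377.0542 m, Y=-2499091.1205 m, Z=5613142.5765 m

start: φ=62.038227°, λ=-56.416149°, h=2975.949 m
→ ECEF (a=6378137.000, f=1/298.257223563): X=1659377.0542, Y=-2499091.1205, Z=5613142.5765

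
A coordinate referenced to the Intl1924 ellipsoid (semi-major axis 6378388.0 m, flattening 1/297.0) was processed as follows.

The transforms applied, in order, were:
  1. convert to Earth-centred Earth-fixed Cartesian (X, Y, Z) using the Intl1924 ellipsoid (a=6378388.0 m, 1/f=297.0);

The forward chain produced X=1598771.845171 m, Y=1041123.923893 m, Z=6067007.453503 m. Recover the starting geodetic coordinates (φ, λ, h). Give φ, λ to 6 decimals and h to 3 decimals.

φ=72.653569°, λ=33.072268°, h=1084.864 m

start: X=1598771.8452, Y=1041123.9239, Z=6067007.4535 m
→ geod (Bowring, a=6378388.000): φ=72.65356900°, λ=33.07226800°, h=1084.8640 m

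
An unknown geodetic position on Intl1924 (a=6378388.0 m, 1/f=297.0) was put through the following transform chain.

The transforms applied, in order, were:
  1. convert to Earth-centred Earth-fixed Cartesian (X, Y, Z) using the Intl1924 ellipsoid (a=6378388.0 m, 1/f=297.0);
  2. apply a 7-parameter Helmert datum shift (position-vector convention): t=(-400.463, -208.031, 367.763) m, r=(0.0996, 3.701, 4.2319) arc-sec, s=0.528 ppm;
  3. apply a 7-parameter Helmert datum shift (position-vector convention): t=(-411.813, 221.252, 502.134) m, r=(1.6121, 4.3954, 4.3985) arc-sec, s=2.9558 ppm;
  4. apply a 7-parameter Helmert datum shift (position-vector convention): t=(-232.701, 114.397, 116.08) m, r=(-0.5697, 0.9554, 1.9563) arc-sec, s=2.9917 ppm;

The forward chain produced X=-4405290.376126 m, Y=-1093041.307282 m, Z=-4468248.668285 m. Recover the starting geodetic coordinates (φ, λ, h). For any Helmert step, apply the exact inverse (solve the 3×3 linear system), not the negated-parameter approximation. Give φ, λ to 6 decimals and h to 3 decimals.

start: X=-4405290.3761, Y=-1093041.3073, Z=-4468248.6683 m
→ Helmert⁻¹: X=-4405034.1668, Y=-1093098.3132, Z=-4468374.8032
→ Helmert⁻¹: X=-4404537.4168, Y=-1093257.3367, Z=-4468949.0420
→ Helmert⁻¹: X=-4404076.8584, Y=-1092960.5291, Z=-4469392.9396
→ geod (Bowring, a=6378388.000): φ=-44.75886500°, λ=-166.06247300°, h=1353.1780 m

φ=-44.758865°, λ=-166.062473°, h=1353.178 m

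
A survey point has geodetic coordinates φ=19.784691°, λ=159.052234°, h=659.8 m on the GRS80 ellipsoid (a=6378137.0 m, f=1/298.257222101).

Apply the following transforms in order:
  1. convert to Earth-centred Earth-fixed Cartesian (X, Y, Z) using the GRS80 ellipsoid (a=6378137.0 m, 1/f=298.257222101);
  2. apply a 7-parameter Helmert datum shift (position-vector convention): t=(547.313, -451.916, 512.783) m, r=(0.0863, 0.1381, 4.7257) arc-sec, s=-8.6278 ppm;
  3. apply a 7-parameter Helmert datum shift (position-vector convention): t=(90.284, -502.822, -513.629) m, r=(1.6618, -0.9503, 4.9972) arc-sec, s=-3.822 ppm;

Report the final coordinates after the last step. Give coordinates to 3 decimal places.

X=-5607108.130 m, Y=2145469.099 m, Z=2145475.514 m

start: φ=19.784691°, λ=159.052234°, h=659.800 m
→ ECEF (a=6378137.000, f=1/298.257222101): X=-5607705.9120, Y=2146733.0695, Z=2145506.9625
→ Helmert 7p (PV): X=-5607157.9634, Y=2146133.2581, Z=2146005.8871
→ Helmert 7p (PV): X=-5607108.1303, Y=2145469.0994, Z=2145475.5135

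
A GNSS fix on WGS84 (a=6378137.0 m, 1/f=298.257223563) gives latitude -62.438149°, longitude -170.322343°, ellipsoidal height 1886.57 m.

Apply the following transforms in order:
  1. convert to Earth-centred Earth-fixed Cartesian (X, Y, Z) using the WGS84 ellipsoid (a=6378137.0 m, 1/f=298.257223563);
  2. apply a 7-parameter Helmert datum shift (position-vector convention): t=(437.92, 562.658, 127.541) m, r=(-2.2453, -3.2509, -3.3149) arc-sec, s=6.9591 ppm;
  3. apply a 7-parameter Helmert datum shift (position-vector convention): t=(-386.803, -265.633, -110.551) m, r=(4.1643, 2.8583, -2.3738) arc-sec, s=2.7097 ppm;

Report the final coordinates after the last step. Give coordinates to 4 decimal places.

X=-2917726.9821 m, Y=-497143.5565 m, Z=-5632995.1881 m

start: φ=-62.438149°, λ=-170.322343°, h=1886.570 m
→ ECEF (a=6378137.000, f=1/298.257223563): X=-2917746.8955, Y=-497568.6425, Z=-5632947.5355
→ Helmert 7p (PV): X=-2917248.4965, Y=-497023.8735, Z=-5632899.7648
→ Helmert 7p (PV): X=-2917726.9821, Y=-497143.5565, Z=-5632995.1881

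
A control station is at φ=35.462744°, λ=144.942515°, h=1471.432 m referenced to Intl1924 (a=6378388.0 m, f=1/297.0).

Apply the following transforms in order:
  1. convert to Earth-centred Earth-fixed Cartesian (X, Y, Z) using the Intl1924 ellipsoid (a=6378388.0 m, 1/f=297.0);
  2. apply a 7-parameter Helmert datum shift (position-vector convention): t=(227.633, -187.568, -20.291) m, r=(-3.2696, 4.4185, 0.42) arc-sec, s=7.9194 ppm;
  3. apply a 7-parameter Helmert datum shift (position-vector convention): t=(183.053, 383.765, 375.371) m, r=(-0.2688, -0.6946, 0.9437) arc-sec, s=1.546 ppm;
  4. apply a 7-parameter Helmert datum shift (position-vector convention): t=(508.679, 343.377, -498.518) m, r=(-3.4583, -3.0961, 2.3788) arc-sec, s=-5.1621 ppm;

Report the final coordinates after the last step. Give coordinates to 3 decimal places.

start: φ=35.462744°, λ=144.942515°, h=1471.432 m
→ ECEF (a=6378388.000, f=1/297.0): X=-4258428.3600, Y=2988155.3715, Z=3680713.2768
→ Helmert 7p (PV): X=-4258161.6888, Y=2988041.1420, Z=3680765.9905
→ Helmert 7p (PV): X=-4258011.2849, Y=2988414.8413, Z=3681128.8185
→ Helmert 7p (PV): X=-4257570.3447, Y=2988755.4041, Z=3680497.2800

X=-4257570.345 m, Y=2988755.404 m, Z=3680497.280 m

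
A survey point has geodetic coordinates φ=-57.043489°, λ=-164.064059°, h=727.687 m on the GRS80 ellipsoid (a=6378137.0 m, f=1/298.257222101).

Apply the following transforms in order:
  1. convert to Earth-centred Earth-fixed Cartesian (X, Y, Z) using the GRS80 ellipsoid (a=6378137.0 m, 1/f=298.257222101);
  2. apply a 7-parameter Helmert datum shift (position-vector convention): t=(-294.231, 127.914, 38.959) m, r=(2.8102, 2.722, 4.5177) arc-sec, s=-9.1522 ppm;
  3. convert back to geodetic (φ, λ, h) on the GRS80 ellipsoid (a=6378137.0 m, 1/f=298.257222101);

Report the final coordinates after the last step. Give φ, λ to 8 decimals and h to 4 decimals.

φ=-57.04092201°, λ=-164.06762865°, h=771.3949 m

start: φ=-57.043489°, λ=-164.064059°, h=727.687 m
→ ECEF (a=6378137.000, f=1/298.257222101): X=-3344648.4594, Y=-955016.8870, Z=-5329146.8061
→ Helmert 7p (PV): X=-3344961.4886, Y=-954880.8829, Z=-5329027.9472
→ geod (Bowring, a=6378137.000): φ=-57.04092201°, λ=-164.06762865°, h=771.3949 m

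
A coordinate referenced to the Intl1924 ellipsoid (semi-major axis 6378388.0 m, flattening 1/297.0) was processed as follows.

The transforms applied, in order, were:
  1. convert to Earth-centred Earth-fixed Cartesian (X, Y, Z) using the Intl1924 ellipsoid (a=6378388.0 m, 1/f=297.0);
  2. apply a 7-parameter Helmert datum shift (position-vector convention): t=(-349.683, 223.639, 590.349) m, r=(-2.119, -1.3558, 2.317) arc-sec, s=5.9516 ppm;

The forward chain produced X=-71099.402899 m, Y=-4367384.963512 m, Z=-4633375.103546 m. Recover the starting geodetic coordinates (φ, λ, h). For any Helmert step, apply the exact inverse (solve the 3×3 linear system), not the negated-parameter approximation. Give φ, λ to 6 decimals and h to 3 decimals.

start: X=-71099.4029, Y=-4367384.9635, Z=-4633375.1035 m
→ Helmert⁻¹: X=-70828.8196, Y=-4367534.2069, Z=-4633982.2762
→ geod (Bowring, a=6378388.000): φ=-46.88454700°, λ=-90.92909100°, h=1225.9140 m

φ=-46.884547°, λ=-90.929091°, h=1225.914 m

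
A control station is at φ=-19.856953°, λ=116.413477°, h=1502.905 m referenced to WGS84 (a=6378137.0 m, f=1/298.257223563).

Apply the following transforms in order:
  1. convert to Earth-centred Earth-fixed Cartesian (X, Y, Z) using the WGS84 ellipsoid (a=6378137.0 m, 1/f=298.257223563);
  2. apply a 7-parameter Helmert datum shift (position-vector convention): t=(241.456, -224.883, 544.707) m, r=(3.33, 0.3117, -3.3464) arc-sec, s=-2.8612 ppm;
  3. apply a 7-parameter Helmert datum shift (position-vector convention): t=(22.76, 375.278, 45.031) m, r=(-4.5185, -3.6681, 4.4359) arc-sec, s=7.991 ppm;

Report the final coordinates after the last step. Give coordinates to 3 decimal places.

X=-2669995.705 m, Y=5376165.503 m, Z=-2152815.487 m

start: φ=-19.856953°, λ=116.413477°, h=1502.905 m
→ ECEF (a=6378137.000, f=1/298.257223563): X=-2670252.8599, Y=5376014.0233, Z=-2153319.7645
→ Helmert 7p (PV): X=-2669919.7986, Y=5375851.8437, Z=-2152678.0696
→ Helmert 7p (PV): X=-2669995.7048, Y=5376165.5032, Z=-2152815.4874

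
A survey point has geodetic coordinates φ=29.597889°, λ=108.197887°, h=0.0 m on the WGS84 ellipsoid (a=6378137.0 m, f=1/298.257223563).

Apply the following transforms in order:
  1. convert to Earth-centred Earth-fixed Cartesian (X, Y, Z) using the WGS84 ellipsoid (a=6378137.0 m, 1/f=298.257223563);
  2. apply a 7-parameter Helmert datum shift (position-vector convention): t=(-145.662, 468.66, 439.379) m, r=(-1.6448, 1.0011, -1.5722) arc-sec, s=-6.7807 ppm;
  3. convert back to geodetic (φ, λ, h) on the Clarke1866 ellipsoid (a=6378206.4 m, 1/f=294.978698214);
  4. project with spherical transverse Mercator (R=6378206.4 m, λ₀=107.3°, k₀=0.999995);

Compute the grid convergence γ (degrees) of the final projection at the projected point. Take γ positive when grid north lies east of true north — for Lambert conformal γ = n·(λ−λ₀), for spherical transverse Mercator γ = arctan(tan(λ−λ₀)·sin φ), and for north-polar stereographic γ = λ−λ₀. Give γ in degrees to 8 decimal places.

0.44317031

start: φ=29.597889°, λ=108.197887°, h=0.000 m
→ ECEF (a=6378137.000, f=1/298.257223563): X=-1733391.7193, Y=5272796.2278, Z=3131693.9532
→ Helmert 7p (PV): X=-1733470.2380, Y=5273267.3194, Z=3132078.4639
→ geod (Bowring, a=6378206.400): φ=29.60064206°, λ=108.19713835°, h=588.8660 m
→ into tm (λ₀=107.3°): φ=29.60064206°, λ−λ₀=0.89713835°
convergence γ = 0.44317031°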